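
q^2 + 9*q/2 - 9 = (q - 3/2)*(q + 6)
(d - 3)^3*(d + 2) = d^4 - 7*d^3 + 9*d^2 + 27*d - 54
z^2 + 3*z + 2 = (z + 1)*(z + 2)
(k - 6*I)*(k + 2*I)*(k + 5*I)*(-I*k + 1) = -I*k^4 + 2*k^3 - 31*I*k^2 + 92*k + 60*I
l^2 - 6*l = l*(l - 6)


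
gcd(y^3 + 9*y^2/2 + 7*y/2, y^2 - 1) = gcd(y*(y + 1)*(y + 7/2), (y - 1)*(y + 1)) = y + 1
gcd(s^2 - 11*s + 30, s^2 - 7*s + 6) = s - 6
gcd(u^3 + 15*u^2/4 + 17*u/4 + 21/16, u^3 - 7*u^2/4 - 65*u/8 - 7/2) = u^2 + 9*u/4 + 7/8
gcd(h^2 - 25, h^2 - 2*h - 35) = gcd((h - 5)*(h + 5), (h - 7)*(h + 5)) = h + 5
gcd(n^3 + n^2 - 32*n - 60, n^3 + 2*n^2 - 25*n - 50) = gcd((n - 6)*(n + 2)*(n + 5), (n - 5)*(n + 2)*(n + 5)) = n^2 + 7*n + 10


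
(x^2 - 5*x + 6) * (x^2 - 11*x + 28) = x^4 - 16*x^3 + 89*x^2 - 206*x + 168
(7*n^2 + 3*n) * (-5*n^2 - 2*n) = -35*n^4 - 29*n^3 - 6*n^2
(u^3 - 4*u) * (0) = 0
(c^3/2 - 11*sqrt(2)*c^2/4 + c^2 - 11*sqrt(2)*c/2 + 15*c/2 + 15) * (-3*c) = -3*c^4/2 - 3*c^3 + 33*sqrt(2)*c^3/4 - 45*c^2/2 + 33*sqrt(2)*c^2/2 - 45*c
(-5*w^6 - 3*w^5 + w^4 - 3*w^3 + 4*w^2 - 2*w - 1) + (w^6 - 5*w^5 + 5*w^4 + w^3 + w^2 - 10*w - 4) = -4*w^6 - 8*w^5 + 6*w^4 - 2*w^3 + 5*w^2 - 12*w - 5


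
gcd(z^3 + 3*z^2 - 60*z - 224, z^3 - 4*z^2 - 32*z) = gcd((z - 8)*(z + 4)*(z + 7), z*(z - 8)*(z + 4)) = z^2 - 4*z - 32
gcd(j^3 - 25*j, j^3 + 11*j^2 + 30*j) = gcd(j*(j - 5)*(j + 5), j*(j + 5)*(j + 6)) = j^2 + 5*j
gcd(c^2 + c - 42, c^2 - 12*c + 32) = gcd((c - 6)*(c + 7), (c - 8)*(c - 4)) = 1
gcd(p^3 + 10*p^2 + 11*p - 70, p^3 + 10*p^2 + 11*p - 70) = p^3 + 10*p^2 + 11*p - 70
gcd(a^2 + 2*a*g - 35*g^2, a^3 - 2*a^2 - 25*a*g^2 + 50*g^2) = a - 5*g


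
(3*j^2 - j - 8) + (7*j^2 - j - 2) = 10*j^2 - 2*j - 10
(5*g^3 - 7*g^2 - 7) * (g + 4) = 5*g^4 + 13*g^3 - 28*g^2 - 7*g - 28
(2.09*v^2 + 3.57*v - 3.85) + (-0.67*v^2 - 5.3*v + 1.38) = 1.42*v^2 - 1.73*v - 2.47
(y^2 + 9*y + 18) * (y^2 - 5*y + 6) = y^4 + 4*y^3 - 21*y^2 - 36*y + 108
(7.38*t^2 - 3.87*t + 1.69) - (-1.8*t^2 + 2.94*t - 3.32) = 9.18*t^2 - 6.81*t + 5.01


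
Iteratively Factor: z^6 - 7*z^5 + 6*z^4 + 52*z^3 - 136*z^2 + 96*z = (z - 2)*(z^5 - 5*z^4 - 4*z^3 + 44*z^2 - 48*z) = (z - 4)*(z - 2)*(z^4 - z^3 - 8*z^2 + 12*z) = (z - 4)*(z - 2)^2*(z^3 + z^2 - 6*z) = (z - 4)*(z - 2)^3*(z^2 + 3*z) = (z - 4)*(z - 2)^3*(z + 3)*(z)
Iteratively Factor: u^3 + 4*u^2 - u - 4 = (u + 1)*(u^2 + 3*u - 4) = (u - 1)*(u + 1)*(u + 4)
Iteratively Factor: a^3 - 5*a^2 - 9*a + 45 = (a - 5)*(a^2 - 9) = (a - 5)*(a + 3)*(a - 3)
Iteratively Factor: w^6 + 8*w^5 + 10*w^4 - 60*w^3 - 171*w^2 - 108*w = (w + 3)*(w^5 + 5*w^4 - 5*w^3 - 45*w^2 - 36*w) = w*(w + 3)*(w^4 + 5*w^3 - 5*w^2 - 45*w - 36) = w*(w + 3)^2*(w^3 + 2*w^2 - 11*w - 12) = w*(w + 3)^2*(w + 4)*(w^2 - 2*w - 3) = w*(w - 3)*(w + 3)^2*(w + 4)*(w + 1)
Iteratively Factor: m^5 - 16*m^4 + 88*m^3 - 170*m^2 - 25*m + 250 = (m - 5)*(m^4 - 11*m^3 + 33*m^2 - 5*m - 50) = (m - 5)^2*(m^3 - 6*m^2 + 3*m + 10) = (m - 5)^3*(m^2 - m - 2) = (m - 5)^3*(m + 1)*(m - 2)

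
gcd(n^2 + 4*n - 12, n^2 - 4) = n - 2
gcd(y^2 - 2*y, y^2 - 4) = y - 2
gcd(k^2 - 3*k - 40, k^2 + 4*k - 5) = k + 5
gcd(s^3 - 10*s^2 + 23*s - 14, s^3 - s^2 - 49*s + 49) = s^2 - 8*s + 7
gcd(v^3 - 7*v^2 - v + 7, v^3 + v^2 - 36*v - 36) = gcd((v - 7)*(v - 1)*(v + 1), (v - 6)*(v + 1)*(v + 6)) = v + 1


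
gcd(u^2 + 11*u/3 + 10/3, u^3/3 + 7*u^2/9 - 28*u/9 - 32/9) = 1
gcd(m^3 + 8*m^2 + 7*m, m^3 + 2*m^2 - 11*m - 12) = m + 1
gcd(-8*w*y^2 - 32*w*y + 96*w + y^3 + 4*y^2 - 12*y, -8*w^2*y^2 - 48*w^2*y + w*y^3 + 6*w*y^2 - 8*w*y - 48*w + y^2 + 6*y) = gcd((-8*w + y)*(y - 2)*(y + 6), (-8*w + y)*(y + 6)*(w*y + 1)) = -8*w*y - 48*w + y^2 + 6*y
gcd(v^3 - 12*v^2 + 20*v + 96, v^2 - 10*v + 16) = v - 8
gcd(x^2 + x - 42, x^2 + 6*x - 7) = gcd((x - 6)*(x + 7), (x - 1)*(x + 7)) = x + 7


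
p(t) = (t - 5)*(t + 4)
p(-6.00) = 22.00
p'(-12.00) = -25.00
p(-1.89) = -14.54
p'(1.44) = 1.88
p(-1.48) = -16.33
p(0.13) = -20.11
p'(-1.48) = -3.96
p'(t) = 2*t - 1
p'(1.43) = 1.86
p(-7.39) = 42.00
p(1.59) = -19.06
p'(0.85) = 0.70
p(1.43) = -19.39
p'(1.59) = 2.18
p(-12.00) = 136.00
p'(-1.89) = -4.78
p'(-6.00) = -13.00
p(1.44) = -19.37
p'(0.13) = -0.74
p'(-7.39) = -15.78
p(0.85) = -20.13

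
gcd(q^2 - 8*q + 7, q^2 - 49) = q - 7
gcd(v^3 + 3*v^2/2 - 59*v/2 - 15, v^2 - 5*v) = v - 5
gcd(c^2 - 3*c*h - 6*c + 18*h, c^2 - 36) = c - 6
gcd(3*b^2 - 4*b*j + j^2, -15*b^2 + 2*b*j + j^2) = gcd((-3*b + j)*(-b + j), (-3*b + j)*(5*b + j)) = 3*b - j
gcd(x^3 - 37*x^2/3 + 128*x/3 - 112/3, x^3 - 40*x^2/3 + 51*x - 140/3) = x^2 - 25*x/3 + 28/3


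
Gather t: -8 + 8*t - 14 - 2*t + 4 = 6*t - 18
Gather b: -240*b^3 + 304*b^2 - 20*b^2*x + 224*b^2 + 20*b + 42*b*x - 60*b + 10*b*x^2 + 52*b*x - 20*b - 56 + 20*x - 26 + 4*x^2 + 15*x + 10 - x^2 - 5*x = -240*b^3 + b^2*(528 - 20*x) + b*(10*x^2 + 94*x - 60) + 3*x^2 + 30*x - 72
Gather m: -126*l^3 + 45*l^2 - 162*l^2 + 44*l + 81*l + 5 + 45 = -126*l^3 - 117*l^2 + 125*l + 50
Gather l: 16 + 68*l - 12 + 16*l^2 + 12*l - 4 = 16*l^2 + 80*l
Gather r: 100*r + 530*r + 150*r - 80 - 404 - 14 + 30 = 780*r - 468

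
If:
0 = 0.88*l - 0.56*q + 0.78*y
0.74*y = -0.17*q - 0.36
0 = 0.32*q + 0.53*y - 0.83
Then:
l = 5.04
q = 5.49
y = -1.75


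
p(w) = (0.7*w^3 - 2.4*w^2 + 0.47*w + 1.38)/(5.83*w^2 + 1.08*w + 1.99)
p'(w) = (-11.66*w - 1.08)*(0.7*w^3 - 2.4*w^2 + 0.47*w + 1.38)/(5.83*w^2 + 1.08*w + 1.99)^2 + (2.1*w^2 - 4.8*w + 0.47)/(5.83*w^2 + 1.08*w + 1.99)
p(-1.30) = -0.46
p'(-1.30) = 0.36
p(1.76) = -0.06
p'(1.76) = -0.00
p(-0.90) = -0.26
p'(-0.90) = 0.70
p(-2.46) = -0.71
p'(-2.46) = 0.15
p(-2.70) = -0.75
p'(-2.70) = 0.14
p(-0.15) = 0.64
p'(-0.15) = 0.85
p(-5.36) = -1.09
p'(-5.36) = 0.12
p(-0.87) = -0.24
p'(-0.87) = 0.74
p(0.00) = 0.69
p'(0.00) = -0.14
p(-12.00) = -1.88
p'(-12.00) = 0.12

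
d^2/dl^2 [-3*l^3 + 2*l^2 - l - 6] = 4 - 18*l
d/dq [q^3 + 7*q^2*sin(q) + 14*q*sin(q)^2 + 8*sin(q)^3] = 7*q^2*cos(q) + 3*q^2 + 14*q*sin(q) + 14*q*sin(2*q) + 24*sin(q)^2*cos(q) + 14*sin(q)^2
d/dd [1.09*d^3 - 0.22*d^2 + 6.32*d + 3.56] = 3.27*d^2 - 0.44*d + 6.32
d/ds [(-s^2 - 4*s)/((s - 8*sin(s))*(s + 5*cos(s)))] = (-s*(s + 4)*(s - 8*sin(s))*(5*sin(s) - 1) - s*(s + 4)*(s + 5*cos(s))*(8*cos(s) - 1) + (-2*s - 4)*(s - 8*sin(s))*(s + 5*cos(s)))/((s - 8*sin(s))^2*(s + 5*cos(s))^2)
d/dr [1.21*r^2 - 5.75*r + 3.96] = 2.42*r - 5.75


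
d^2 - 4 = (d - 2)*(d + 2)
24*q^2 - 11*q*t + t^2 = (-8*q + t)*(-3*q + t)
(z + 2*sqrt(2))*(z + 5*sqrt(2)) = z^2 + 7*sqrt(2)*z + 20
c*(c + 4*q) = c^2 + 4*c*q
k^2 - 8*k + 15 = (k - 5)*(k - 3)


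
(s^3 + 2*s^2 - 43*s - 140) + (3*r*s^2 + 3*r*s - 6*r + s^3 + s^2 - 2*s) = 3*r*s^2 + 3*r*s - 6*r + 2*s^3 + 3*s^2 - 45*s - 140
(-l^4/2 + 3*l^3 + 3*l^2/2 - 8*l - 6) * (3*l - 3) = -3*l^5/2 + 21*l^4/2 - 9*l^3/2 - 57*l^2/2 + 6*l + 18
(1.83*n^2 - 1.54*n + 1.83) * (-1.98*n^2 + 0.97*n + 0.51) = -3.6234*n^4 + 4.8243*n^3 - 4.1839*n^2 + 0.9897*n + 0.9333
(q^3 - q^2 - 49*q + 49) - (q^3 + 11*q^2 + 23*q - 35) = -12*q^2 - 72*q + 84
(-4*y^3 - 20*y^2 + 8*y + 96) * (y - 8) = -4*y^4 + 12*y^3 + 168*y^2 + 32*y - 768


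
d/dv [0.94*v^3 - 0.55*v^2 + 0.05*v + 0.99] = 2.82*v^2 - 1.1*v + 0.05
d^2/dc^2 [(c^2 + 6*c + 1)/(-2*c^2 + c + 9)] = 4*(-13*c^3 - 33*c^2 - 159*c - 23)/(8*c^6 - 12*c^5 - 102*c^4 + 107*c^3 + 459*c^2 - 243*c - 729)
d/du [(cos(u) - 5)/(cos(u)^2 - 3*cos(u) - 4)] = (cos(u)^2 - 10*cos(u) + 19)*sin(u)/((cos(u) - 4)^2*(cos(u) + 1)^2)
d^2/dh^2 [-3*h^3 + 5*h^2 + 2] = 10 - 18*h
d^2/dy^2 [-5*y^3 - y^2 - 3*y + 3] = -30*y - 2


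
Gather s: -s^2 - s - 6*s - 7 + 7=-s^2 - 7*s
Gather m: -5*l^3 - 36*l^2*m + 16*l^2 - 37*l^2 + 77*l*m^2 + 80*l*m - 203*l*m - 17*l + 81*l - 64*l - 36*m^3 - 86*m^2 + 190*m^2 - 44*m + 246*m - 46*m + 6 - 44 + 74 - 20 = -5*l^3 - 21*l^2 - 36*m^3 + m^2*(77*l + 104) + m*(-36*l^2 - 123*l + 156) + 16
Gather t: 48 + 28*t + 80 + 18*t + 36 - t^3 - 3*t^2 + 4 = -t^3 - 3*t^2 + 46*t + 168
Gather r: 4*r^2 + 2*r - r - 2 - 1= 4*r^2 + r - 3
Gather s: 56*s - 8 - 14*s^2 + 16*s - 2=-14*s^2 + 72*s - 10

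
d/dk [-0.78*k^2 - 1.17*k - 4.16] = -1.56*k - 1.17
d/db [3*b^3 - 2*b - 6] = 9*b^2 - 2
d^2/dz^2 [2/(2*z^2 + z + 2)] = 4*(-4*z^2 - 2*z + (4*z + 1)^2 - 4)/(2*z^2 + z + 2)^3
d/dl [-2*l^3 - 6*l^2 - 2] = 6*l*(-l - 2)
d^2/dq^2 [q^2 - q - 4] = 2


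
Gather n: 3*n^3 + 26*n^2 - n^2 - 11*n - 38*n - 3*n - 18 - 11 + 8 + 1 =3*n^3 + 25*n^2 - 52*n - 20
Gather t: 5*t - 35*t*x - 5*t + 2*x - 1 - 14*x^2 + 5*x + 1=-35*t*x - 14*x^2 + 7*x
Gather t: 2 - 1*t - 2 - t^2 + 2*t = -t^2 + t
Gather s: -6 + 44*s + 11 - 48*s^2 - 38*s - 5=-48*s^2 + 6*s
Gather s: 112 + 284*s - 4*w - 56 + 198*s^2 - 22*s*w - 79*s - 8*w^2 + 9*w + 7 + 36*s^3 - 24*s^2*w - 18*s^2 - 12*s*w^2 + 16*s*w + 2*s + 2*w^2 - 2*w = 36*s^3 + s^2*(180 - 24*w) + s*(-12*w^2 - 6*w + 207) - 6*w^2 + 3*w + 63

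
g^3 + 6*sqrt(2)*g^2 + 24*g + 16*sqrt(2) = (g + 2*sqrt(2))^3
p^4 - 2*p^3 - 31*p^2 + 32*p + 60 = (p - 6)*(p - 2)*(p + 1)*(p + 5)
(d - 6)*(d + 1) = d^2 - 5*d - 6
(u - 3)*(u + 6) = u^2 + 3*u - 18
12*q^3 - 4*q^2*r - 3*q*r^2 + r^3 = (-3*q + r)*(-2*q + r)*(2*q + r)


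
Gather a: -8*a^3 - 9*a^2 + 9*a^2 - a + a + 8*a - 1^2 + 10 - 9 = -8*a^3 + 8*a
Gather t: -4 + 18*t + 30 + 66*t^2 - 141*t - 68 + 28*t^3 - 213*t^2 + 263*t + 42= 28*t^3 - 147*t^2 + 140*t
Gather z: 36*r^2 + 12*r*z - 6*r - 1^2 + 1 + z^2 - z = 36*r^2 - 6*r + z^2 + z*(12*r - 1)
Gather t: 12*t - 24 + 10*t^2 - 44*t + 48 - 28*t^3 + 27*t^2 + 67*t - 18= -28*t^3 + 37*t^2 + 35*t + 6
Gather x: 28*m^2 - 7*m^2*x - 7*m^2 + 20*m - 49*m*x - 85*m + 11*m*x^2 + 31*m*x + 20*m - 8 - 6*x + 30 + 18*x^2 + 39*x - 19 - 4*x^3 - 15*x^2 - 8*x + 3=21*m^2 - 45*m - 4*x^3 + x^2*(11*m + 3) + x*(-7*m^2 - 18*m + 25) + 6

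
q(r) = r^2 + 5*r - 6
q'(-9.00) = -13.00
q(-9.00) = 30.00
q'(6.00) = 17.00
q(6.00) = 60.00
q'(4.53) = 14.06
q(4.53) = 37.17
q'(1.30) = 7.60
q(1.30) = 2.19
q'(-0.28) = 4.44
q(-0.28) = -7.32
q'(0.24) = 5.48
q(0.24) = -4.74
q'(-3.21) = -1.42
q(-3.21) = -11.75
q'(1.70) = 8.40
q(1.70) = 5.39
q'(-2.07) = 0.86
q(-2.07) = -12.07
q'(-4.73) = -4.46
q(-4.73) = -7.28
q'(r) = 2*r + 5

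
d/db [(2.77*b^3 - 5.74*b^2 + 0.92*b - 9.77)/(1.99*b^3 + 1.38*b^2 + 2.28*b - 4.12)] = (15.2452*b^4 + 8.9696*b^3 + 9.73289999999999*b^2 + 74.2628*b + 18.4852)/(3.9601*b^6 + 5.4924*b^5 + 10.9788*b^4 - 10.1048*b^3 - 6.1728*b^2 - 18.7872*b + 16.9744)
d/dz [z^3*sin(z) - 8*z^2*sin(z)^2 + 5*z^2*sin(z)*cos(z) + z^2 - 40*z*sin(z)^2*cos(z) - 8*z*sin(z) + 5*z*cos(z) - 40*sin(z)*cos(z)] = z^3*cos(z) + 3*z^2*sin(z) - 8*z^2*sin(2*z) + 5*z^2*cos(2*z) + 5*z*sin(z) + 5*z*sin(2*z) - 30*z*sin(3*z) - 8*z*cos(z) + 8*z*cos(2*z) - 6*z - 8*sin(z) - 5*cos(z) - 40*cos(2*z) + 10*cos(3*z)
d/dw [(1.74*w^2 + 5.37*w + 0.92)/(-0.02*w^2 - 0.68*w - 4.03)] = (-1.0758*w^2 - 13.9876*w - 21.0155)/(0.0004*w^4 + 0.0272*w^3 + 0.6236*w^2 + 5.4808*w + 16.2409)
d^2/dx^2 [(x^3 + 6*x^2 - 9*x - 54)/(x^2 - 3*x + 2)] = 16*(2*x^3 - 27*x^2 + 69*x - 51)/(x^6 - 9*x^5 + 33*x^4 - 63*x^3 + 66*x^2 - 36*x + 8)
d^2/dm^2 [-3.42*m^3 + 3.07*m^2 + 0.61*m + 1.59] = 6.14 - 20.52*m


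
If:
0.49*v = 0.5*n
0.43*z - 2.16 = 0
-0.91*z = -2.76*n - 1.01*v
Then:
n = 1.21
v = 1.23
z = 5.02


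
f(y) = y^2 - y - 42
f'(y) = 2*y - 1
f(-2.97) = -30.21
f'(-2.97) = -6.94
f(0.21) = -42.17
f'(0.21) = -0.58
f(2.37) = -38.75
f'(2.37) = 3.74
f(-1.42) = -38.56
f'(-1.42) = -3.84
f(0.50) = -42.25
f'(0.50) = 0.00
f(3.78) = -31.49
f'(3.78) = 6.56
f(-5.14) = -10.44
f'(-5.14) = -11.28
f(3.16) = -35.17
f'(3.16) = 5.32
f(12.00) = 90.00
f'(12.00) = 23.00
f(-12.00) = 114.00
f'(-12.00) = -25.00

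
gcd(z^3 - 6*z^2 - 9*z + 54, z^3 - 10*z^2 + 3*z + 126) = z^2 - 3*z - 18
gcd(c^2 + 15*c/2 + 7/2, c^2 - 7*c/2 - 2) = c + 1/2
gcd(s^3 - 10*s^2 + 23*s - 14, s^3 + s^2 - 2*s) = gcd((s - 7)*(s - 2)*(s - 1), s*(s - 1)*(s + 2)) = s - 1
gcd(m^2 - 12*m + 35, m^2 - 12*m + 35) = m^2 - 12*m + 35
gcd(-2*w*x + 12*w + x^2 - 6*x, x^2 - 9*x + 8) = 1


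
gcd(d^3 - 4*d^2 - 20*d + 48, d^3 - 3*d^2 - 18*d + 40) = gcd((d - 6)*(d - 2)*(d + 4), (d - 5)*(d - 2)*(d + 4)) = d^2 + 2*d - 8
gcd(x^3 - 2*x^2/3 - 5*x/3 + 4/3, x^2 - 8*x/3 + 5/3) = x - 1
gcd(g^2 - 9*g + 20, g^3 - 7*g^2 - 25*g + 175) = g - 5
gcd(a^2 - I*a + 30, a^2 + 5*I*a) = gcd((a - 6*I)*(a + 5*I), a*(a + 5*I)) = a + 5*I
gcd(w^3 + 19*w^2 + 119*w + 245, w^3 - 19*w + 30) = w + 5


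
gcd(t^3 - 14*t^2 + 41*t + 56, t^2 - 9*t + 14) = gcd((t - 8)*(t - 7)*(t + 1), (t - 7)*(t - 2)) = t - 7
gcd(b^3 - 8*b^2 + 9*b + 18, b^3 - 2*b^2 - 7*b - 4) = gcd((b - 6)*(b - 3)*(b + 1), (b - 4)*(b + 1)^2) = b + 1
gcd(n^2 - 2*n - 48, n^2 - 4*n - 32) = n - 8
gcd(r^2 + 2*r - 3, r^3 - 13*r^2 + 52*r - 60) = 1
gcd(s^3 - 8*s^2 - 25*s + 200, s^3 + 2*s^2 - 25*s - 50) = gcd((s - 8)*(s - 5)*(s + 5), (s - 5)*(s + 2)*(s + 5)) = s^2 - 25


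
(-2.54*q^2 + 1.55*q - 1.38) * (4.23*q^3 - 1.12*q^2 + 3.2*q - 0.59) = -10.7442*q^5 + 9.4013*q^4 - 15.7014*q^3 + 8.0042*q^2 - 5.3305*q + 0.8142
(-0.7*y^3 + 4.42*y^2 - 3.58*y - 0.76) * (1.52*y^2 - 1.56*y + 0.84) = -1.064*y^5 + 7.8104*y^4 - 12.9248*y^3 + 8.1424*y^2 - 1.8216*y - 0.6384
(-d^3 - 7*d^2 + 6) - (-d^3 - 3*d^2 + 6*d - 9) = -4*d^2 - 6*d + 15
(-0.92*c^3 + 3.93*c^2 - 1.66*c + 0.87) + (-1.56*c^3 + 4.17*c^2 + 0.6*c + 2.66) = -2.48*c^3 + 8.1*c^2 - 1.06*c + 3.53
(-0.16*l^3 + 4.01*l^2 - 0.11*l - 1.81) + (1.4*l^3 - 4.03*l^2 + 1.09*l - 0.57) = 1.24*l^3 - 0.0200000000000005*l^2 + 0.98*l - 2.38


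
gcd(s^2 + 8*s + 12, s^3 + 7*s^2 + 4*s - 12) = s^2 + 8*s + 12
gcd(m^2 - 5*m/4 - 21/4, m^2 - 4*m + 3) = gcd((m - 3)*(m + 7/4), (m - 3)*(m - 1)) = m - 3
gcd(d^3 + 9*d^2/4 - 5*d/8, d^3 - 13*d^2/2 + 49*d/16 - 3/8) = d - 1/4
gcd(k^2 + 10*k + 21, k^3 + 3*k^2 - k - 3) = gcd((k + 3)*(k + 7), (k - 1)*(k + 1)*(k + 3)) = k + 3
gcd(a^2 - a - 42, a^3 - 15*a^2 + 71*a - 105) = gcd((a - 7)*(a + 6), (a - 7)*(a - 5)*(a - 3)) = a - 7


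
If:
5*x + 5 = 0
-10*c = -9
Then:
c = 9/10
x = -1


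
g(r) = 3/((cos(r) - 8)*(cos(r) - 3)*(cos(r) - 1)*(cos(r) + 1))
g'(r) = 3*sin(r)/((cos(r) - 8)*(cos(r) - 3)*(cos(r) - 1)*(cos(r) + 1)^2) + 3*sin(r)/((cos(r) - 8)*(cos(r) - 3)*(cos(r) - 1)^2*(cos(r) + 1)) + 3*sin(r)/((cos(r) - 8)*(cos(r) - 3)^2*(cos(r) - 1)*(cos(r) + 1)) + 3*sin(r)/((cos(r) - 8)^2*(cos(r) - 3)*(cos(r) - 1)*(cos(r) + 1))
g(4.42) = -0.12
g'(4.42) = 0.02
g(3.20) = -24.47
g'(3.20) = 836.46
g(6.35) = -48.00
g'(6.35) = 1436.83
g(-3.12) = -178.78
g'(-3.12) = 16555.06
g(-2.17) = -0.14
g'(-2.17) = 0.15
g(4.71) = -0.12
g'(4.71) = -0.06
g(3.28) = -4.39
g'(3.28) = 62.86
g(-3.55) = -0.54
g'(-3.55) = -2.44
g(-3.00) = -4.20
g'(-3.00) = 58.71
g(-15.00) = -0.22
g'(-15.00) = 0.45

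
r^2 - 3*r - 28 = (r - 7)*(r + 4)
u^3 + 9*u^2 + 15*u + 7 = (u + 1)^2*(u + 7)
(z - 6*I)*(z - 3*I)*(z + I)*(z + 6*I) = z^4 - 2*I*z^3 + 39*z^2 - 72*I*z + 108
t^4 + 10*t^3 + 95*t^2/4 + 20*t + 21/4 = (t + 1/2)*(t + 1)*(t + 3/2)*(t + 7)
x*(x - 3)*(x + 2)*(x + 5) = x^4 + 4*x^3 - 11*x^2 - 30*x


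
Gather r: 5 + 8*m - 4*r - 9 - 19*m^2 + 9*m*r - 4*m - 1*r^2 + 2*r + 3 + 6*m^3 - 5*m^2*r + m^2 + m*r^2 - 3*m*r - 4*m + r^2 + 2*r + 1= 6*m^3 - 18*m^2 + m*r^2 + r*(-5*m^2 + 6*m)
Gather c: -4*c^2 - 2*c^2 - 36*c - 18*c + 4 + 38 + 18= -6*c^2 - 54*c + 60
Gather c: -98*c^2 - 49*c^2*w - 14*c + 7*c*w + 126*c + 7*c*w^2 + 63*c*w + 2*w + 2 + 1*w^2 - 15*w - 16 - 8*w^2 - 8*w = c^2*(-49*w - 98) + c*(7*w^2 + 70*w + 112) - 7*w^2 - 21*w - 14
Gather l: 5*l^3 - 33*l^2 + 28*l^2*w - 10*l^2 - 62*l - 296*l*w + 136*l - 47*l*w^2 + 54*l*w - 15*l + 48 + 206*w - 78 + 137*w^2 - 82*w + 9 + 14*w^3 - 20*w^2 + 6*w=5*l^3 + l^2*(28*w - 43) + l*(-47*w^2 - 242*w + 59) + 14*w^3 + 117*w^2 + 130*w - 21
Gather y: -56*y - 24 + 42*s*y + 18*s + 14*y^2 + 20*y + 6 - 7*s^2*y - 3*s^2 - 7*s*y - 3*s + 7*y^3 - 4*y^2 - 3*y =-3*s^2 + 15*s + 7*y^3 + 10*y^2 + y*(-7*s^2 + 35*s - 39) - 18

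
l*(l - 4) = l^2 - 4*l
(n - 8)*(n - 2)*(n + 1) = n^3 - 9*n^2 + 6*n + 16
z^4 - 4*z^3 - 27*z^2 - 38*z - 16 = (z - 8)*(z + 1)^2*(z + 2)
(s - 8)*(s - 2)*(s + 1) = s^3 - 9*s^2 + 6*s + 16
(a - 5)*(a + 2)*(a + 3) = a^3 - 19*a - 30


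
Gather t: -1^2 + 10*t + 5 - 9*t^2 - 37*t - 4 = -9*t^2 - 27*t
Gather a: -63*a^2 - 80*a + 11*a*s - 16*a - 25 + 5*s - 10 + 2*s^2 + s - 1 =-63*a^2 + a*(11*s - 96) + 2*s^2 + 6*s - 36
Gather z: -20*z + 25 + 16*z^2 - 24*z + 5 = 16*z^2 - 44*z + 30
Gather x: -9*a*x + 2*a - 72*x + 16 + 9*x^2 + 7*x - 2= 2*a + 9*x^2 + x*(-9*a - 65) + 14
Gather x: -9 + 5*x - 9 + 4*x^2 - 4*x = 4*x^2 + x - 18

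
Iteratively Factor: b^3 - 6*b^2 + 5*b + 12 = (b - 4)*(b^2 - 2*b - 3) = (b - 4)*(b - 3)*(b + 1)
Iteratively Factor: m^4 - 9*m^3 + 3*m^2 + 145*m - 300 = (m - 3)*(m^3 - 6*m^2 - 15*m + 100) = (m - 5)*(m - 3)*(m^2 - m - 20) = (m - 5)^2*(m - 3)*(m + 4)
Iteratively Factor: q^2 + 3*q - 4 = (q - 1)*(q + 4)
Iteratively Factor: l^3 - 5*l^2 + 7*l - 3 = (l - 1)*(l^2 - 4*l + 3) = (l - 1)^2*(l - 3)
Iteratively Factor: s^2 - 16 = (s - 4)*(s + 4)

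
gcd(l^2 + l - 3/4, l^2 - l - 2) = 1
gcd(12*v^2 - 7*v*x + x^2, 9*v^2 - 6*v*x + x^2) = -3*v + x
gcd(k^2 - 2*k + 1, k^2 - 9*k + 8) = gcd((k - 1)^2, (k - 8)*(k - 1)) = k - 1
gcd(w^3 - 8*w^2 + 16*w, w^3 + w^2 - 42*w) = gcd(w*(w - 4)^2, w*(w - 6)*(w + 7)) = w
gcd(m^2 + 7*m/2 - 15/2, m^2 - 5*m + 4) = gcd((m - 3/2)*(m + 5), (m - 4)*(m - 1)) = 1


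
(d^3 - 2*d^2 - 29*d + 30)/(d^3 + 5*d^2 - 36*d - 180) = (d - 1)/(d + 6)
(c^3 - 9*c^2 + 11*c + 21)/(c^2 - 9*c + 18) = (c^2 - 6*c - 7)/(c - 6)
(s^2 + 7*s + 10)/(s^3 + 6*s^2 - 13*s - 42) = (s + 5)/(s^2 + 4*s - 21)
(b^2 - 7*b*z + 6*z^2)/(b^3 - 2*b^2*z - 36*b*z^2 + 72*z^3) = (-b + z)/(-b^2 - 4*b*z + 12*z^2)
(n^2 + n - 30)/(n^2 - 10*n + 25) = (n + 6)/(n - 5)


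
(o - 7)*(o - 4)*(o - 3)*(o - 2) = o^4 - 16*o^3 + 89*o^2 - 206*o + 168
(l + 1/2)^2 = l^2 + l + 1/4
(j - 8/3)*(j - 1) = j^2 - 11*j/3 + 8/3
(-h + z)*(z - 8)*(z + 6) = -h*z^2 + 2*h*z + 48*h + z^3 - 2*z^2 - 48*z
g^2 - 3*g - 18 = (g - 6)*(g + 3)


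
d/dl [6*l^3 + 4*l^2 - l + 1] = 18*l^2 + 8*l - 1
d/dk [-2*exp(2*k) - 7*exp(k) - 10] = (-4*exp(k) - 7)*exp(k)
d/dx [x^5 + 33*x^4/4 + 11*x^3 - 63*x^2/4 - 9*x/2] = 5*x^4 + 33*x^3 + 33*x^2 - 63*x/2 - 9/2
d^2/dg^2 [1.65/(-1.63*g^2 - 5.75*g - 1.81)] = (8.76777*g^2 + 30.92925*g - 1.65*(3.26*g + 5.75)*(6.52*g + 11.5) + 9.73599)/(1.63*g^2 + 5.75*g + 1.81)^3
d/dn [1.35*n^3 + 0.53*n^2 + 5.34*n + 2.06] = 4.05*n^2 + 1.06*n + 5.34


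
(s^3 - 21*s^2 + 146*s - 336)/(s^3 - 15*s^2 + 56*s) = (s - 6)/s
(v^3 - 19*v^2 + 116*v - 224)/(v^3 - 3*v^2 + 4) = (v^3 - 19*v^2 + 116*v - 224)/(v^3 - 3*v^2 + 4)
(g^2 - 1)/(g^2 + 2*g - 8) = (g^2 - 1)/(g^2 + 2*g - 8)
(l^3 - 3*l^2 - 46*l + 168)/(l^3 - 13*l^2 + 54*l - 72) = (l + 7)/(l - 3)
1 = 1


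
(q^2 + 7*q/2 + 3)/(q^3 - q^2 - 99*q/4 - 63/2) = 2*(q + 2)/(2*q^2 - 5*q - 42)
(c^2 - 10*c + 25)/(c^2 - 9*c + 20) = (c - 5)/(c - 4)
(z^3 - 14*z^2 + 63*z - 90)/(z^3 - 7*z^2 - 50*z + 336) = (z^2 - 8*z + 15)/(z^2 - z - 56)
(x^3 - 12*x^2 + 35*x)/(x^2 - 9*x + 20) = x*(x - 7)/(x - 4)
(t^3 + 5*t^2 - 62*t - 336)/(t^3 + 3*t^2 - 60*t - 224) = (t + 6)/(t + 4)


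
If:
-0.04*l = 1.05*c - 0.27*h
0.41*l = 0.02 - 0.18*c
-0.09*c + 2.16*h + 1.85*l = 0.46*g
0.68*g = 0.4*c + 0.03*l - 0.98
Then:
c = -0.11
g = -1.50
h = -0.41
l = 0.10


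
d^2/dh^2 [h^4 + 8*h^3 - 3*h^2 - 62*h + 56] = 12*h^2 + 48*h - 6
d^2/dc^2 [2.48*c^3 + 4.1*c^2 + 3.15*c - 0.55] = 14.88*c + 8.2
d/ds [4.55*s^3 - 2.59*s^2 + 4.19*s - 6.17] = 13.65*s^2 - 5.18*s + 4.19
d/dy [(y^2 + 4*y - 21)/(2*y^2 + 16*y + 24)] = (2*y^2 + 33*y + 108)/(y^4 + 16*y^3 + 88*y^2 + 192*y + 144)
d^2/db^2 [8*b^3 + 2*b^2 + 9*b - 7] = 48*b + 4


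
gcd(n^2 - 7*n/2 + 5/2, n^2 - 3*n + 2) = n - 1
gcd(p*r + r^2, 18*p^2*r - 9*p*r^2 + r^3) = r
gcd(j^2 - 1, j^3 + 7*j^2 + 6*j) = j + 1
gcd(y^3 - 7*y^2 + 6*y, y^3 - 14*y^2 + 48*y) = y^2 - 6*y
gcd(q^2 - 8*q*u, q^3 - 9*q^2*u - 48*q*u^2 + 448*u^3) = q - 8*u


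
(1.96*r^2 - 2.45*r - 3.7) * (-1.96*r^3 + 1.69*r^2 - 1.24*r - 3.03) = -3.8416*r^5 + 8.1144*r^4 + 0.6811*r^3 - 9.1538*r^2 + 12.0115*r + 11.211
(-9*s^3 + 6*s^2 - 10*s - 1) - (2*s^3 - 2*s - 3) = -11*s^3 + 6*s^2 - 8*s + 2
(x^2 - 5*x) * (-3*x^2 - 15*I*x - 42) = -3*x^4 + 15*x^3 - 15*I*x^3 - 42*x^2 + 75*I*x^2 + 210*x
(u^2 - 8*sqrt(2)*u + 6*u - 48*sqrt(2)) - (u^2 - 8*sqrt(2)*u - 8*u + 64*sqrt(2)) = 14*u - 112*sqrt(2)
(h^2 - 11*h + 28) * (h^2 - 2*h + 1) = h^4 - 13*h^3 + 51*h^2 - 67*h + 28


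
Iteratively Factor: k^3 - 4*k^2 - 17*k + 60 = (k - 3)*(k^2 - k - 20) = (k - 3)*(k + 4)*(k - 5)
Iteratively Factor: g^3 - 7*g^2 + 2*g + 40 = (g - 5)*(g^2 - 2*g - 8) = (g - 5)*(g - 4)*(g + 2)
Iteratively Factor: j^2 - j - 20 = (j - 5)*(j + 4)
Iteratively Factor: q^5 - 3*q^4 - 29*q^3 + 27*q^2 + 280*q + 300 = (q + 3)*(q^4 - 6*q^3 - 11*q^2 + 60*q + 100) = (q + 2)*(q + 3)*(q^3 - 8*q^2 + 5*q + 50) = (q - 5)*(q + 2)*(q + 3)*(q^2 - 3*q - 10) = (q - 5)^2*(q + 2)*(q + 3)*(q + 2)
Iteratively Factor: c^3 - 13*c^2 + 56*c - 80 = (c - 5)*(c^2 - 8*c + 16) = (c - 5)*(c - 4)*(c - 4)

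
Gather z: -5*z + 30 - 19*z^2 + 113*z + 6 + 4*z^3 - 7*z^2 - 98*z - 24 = 4*z^3 - 26*z^2 + 10*z + 12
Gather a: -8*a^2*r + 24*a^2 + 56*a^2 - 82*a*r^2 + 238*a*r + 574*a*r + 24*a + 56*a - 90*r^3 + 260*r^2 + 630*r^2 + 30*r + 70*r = a^2*(80 - 8*r) + a*(-82*r^2 + 812*r + 80) - 90*r^3 + 890*r^2 + 100*r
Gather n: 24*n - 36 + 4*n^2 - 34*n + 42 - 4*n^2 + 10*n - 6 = 0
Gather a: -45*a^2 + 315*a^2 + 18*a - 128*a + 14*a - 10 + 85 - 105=270*a^2 - 96*a - 30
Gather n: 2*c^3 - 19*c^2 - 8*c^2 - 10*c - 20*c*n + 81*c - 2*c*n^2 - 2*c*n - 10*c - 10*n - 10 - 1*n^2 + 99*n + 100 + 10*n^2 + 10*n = 2*c^3 - 27*c^2 + 61*c + n^2*(9 - 2*c) + n*(99 - 22*c) + 90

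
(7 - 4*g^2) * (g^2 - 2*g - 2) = -4*g^4 + 8*g^3 + 15*g^2 - 14*g - 14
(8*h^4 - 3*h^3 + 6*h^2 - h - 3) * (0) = 0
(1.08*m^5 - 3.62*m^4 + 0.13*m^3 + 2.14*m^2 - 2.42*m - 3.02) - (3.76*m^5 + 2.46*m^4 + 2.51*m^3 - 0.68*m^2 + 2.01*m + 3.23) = -2.68*m^5 - 6.08*m^4 - 2.38*m^3 + 2.82*m^2 - 4.43*m - 6.25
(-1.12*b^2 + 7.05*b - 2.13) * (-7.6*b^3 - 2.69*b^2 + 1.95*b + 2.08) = 8.512*b^5 - 50.5672*b^4 - 4.9605*b^3 + 17.1476*b^2 + 10.5105*b - 4.4304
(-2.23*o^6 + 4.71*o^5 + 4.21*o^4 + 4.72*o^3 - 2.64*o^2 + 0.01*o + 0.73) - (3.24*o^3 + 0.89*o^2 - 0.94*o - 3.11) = -2.23*o^6 + 4.71*o^5 + 4.21*o^4 + 1.48*o^3 - 3.53*o^2 + 0.95*o + 3.84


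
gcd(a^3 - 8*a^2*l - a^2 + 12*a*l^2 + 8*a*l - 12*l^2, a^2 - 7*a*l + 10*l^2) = a - 2*l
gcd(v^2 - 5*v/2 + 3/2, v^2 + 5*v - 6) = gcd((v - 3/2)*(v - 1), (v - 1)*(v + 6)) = v - 1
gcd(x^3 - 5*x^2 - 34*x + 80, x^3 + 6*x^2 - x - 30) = x^2 + 3*x - 10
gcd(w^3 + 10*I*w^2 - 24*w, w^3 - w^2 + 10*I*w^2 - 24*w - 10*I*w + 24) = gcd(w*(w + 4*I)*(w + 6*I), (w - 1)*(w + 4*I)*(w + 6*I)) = w^2 + 10*I*w - 24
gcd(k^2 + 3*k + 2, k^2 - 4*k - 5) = k + 1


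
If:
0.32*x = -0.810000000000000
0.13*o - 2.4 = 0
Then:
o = 18.46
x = -2.53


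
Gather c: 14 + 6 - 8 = 12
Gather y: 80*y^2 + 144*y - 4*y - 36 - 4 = 80*y^2 + 140*y - 40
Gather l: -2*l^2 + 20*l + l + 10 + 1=-2*l^2 + 21*l + 11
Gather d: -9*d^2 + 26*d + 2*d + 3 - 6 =-9*d^2 + 28*d - 3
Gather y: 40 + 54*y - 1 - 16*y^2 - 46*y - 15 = -16*y^2 + 8*y + 24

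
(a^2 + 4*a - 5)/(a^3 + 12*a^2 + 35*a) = (a - 1)/(a*(a + 7))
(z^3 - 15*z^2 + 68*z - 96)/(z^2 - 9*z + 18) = (z^2 - 12*z + 32)/(z - 6)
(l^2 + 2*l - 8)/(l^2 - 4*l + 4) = (l + 4)/(l - 2)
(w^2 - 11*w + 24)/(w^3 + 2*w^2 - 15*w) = (w - 8)/(w*(w + 5))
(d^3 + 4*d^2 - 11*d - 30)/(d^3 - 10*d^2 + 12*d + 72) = (d^2 + 2*d - 15)/(d^2 - 12*d + 36)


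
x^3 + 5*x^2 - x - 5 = (x - 1)*(x + 1)*(x + 5)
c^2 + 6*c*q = c*(c + 6*q)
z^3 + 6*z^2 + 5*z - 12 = (z - 1)*(z + 3)*(z + 4)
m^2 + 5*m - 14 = (m - 2)*(m + 7)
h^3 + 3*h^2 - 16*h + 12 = (h - 2)*(h - 1)*(h + 6)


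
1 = 1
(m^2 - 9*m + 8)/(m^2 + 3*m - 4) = (m - 8)/(m + 4)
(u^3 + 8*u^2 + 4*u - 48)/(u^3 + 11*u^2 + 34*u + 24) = (u - 2)/(u + 1)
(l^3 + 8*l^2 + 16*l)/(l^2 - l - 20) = l*(l + 4)/(l - 5)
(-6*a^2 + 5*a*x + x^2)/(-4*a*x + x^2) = (6*a^2 - 5*a*x - x^2)/(x*(4*a - x))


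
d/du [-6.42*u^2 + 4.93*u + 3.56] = 4.93 - 12.84*u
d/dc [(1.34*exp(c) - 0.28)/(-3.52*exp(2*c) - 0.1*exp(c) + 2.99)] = (4.7168*exp(2*c) - 1.9712*exp(c) + 3.9786)*exp(c)/(12.3904*exp(4*c) + 0.704*exp(3*c) - 21.0396*exp(2*c) - 0.598*exp(c) + 8.9401)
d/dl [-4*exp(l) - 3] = -4*exp(l)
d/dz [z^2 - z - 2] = 2*z - 1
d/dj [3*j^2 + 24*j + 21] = 6*j + 24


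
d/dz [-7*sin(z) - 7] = -7*cos(z)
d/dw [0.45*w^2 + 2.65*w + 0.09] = 0.9*w + 2.65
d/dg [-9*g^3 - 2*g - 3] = -27*g^2 - 2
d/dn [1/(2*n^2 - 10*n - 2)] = (5/2 - n)/(-n^2 + 5*n + 1)^2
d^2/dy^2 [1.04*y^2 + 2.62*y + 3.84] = 2.08000000000000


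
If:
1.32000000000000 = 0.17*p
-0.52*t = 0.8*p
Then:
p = 7.76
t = -11.95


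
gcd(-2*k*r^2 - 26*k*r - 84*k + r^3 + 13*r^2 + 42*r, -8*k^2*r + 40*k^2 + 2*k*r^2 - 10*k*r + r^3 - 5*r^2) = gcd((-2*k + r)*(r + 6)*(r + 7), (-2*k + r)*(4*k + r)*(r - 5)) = -2*k + r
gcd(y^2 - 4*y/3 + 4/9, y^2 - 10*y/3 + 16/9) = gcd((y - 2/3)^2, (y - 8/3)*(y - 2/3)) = y - 2/3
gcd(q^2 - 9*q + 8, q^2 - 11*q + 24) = q - 8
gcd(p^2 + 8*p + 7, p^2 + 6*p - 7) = p + 7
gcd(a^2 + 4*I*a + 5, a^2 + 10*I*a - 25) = a + 5*I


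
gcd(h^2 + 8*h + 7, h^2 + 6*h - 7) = h + 7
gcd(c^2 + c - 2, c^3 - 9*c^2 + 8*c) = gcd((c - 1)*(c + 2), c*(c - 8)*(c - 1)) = c - 1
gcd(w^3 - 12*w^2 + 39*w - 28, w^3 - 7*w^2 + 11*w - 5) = w - 1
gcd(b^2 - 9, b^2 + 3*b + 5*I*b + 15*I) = b + 3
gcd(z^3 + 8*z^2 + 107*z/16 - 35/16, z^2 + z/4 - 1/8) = z - 1/4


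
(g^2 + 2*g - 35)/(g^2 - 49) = (g - 5)/(g - 7)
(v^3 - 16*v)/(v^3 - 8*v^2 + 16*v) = (v + 4)/(v - 4)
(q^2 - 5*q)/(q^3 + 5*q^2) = (q - 5)/(q*(q + 5))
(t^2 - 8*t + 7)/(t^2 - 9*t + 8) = (t - 7)/(t - 8)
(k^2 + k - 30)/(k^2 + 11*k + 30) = (k - 5)/(k + 5)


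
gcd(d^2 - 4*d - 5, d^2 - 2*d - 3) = d + 1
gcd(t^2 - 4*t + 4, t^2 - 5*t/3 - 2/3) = t - 2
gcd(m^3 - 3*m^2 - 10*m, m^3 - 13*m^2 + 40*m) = m^2 - 5*m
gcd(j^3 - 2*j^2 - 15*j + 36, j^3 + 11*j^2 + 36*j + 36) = 1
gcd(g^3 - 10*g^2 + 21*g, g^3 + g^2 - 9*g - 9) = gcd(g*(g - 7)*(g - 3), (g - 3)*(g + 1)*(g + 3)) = g - 3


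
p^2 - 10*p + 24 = (p - 6)*(p - 4)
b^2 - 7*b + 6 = (b - 6)*(b - 1)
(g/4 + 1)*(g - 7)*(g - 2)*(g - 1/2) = g^4/4 - 11*g^3/8 - 39*g^2/8 + 67*g/4 - 7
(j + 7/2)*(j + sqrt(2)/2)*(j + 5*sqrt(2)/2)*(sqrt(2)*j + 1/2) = sqrt(2)*j^4 + 7*sqrt(2)*j^3/2 + 13*j^3/2 + 4*sqrt(2)*j^2 + 91*j^2/4 + 5*j/4 + 14*sqrt(2)*j + 35/8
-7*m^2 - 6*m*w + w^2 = (-7*m + w)*(m + w)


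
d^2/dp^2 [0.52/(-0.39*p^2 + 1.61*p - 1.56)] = (0.158184*p^2 - 0.653016*p - 0.52*(0.78*p - 1.61)*(1.56*p - 3.22) + 0.632736)/(0.39*p^2 - 1.61*p + 1.56)^3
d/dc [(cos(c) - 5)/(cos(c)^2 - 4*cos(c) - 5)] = sin(c)/(cos(c) + 1)^2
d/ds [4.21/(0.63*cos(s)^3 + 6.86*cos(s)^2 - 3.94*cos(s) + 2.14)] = (7.9569*cos(s)^2 + 57.7612*cos(s) - 16.5874)*sin(s)/(0.63*cos(s)^3 + 6.86*cos(s)^2 - 3.94*cos(s) + 2.14)^2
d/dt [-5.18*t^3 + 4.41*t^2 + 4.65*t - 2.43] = -15.54*t^2 + 8.82*t + 4.65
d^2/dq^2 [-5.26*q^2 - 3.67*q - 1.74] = -10.5200000000000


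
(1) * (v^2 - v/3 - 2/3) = v^2 - v/3 - 2/3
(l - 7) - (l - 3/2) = -11/2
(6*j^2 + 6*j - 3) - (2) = 6*j^2 + 6*j - 5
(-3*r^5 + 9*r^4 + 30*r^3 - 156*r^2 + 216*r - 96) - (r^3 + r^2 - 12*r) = -3*r^5 + 9*r^4 + 29*r^3 - 157*r^2 + 228*r - 96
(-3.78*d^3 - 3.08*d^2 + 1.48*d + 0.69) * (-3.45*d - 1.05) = 13.041*d^4 + 14.595*d^3 - 1.872*d^2 - 3.9345*d - 0.7245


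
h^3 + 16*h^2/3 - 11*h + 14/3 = (h - 1)*(h - 2/3)*(h + 7)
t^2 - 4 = (t - 2)*(t + 2)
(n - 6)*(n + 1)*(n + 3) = n^3 - 2*n^2 - 21*n - 18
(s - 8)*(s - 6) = s^2 - 14*s + 48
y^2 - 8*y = y*(y - 8)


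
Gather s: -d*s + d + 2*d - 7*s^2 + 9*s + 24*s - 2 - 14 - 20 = 3*d - 7*s^2 + s*(33 - d) - 36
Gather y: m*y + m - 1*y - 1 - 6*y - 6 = m + y*(m - 7) - 7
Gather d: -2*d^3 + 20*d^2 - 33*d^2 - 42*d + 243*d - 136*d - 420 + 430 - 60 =-2*d^3 - 13*d^2 + 65*d - 50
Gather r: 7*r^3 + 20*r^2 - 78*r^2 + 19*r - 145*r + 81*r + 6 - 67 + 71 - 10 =7*r^3 - 58*r^2 - 45*r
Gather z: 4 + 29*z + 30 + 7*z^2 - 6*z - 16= 7*z^2 + 23*z + 18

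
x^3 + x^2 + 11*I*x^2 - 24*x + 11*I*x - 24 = (x + 1)*(x + 3*I)*(x + 8*I)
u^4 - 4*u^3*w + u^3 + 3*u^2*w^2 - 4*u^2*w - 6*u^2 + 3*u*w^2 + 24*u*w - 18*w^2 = (u - 2)*(u + 3)*(u - 3*w)*(u - w)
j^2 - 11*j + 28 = (j - 7)*(j - 4)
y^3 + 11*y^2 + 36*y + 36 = (y + 2)*(y + 3)*(y + 6)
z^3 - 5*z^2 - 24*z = z*(z - 8)*(z + 3)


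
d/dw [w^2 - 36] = 2*w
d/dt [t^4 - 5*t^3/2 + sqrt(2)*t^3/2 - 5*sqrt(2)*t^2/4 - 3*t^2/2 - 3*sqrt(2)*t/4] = 4*t^3 - 15*t^2/2 + 3*sqrt(2)*t^2/2 - 5*sqrt(2)*t/2 - 3*t - 3*sqrt(2)/4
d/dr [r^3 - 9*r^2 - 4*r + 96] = 3*r^2 - 18*r - 4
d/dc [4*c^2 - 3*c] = 8*c - 3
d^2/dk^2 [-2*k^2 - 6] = -4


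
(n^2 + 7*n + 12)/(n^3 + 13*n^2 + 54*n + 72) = 1/(n + 6)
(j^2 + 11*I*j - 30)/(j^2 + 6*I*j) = (j + 5*I)/j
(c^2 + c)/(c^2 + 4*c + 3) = c/(c + 3)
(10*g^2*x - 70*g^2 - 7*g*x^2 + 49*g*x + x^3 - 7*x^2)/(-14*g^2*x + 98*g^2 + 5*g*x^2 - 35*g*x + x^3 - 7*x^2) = (-5*g + x)/(7*g + x)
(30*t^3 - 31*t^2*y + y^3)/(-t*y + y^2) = -30*t^2/y + t + y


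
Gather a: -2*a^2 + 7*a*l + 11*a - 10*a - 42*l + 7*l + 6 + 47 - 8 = -2*a^2 + a*(7*l + 1) - 35*l + 45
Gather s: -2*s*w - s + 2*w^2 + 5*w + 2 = s*(-2*w - 1) + 2*w^2 + 5*w + 2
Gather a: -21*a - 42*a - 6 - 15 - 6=-63*a - 27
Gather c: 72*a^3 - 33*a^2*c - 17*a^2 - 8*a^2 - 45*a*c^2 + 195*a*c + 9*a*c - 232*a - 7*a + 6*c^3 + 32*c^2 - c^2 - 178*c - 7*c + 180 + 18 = 72*a^3 - 25*a^2 - 239*a + 6*c^3 + c^2*(31 - 45*a) + c*(-33*a^2 + 204*a - 185) + 198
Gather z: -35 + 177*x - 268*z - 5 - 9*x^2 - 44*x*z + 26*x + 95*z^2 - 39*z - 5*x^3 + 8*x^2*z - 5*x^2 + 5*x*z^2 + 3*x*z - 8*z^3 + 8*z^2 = -5*x^3 - 14*x^2 + 203*x - 8*z^3 + z^2*(5*x + 103) + z*(8*x^2 - 41*x - 307) - 40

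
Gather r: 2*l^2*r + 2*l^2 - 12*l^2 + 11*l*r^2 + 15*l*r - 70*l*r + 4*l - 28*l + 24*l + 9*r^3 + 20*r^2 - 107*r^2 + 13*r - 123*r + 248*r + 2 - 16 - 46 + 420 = -10*l^2 + 9*r^3 + r^2*(11*l - 87) + r*(2*l^2 - 55*l + 138) + 360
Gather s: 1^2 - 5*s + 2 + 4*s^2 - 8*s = 4*s^2 - 13*s + 3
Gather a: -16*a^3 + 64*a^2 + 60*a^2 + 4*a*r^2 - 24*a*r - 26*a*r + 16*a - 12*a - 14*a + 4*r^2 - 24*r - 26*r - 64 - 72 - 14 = -16*a^3 + 124*a^2 + a*(4*r^2 - 50*r - 10) + 4*r^2 - 50*r - 150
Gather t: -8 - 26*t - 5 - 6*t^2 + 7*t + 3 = -6*t^2 - 19*t - 10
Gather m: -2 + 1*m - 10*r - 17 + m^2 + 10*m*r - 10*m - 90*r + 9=m^2 + m*(10*r - 9) - 100*r - 10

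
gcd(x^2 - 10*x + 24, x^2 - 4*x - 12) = x - 6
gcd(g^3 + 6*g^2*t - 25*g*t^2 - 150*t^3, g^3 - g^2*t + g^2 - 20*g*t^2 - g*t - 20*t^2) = -g + 5*t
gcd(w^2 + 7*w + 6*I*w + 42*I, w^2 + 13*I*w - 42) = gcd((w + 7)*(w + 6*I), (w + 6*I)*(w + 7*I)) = w + 6*I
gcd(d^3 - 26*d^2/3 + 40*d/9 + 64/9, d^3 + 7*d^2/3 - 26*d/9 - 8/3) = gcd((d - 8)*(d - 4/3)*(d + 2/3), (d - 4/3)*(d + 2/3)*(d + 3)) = d^2 - 2*d/3 - 8/9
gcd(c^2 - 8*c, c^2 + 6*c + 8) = 1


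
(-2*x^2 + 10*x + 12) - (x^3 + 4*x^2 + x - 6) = -x^3 - 6*x^2 + 9*x + 18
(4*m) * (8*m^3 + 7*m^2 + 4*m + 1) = 32*m^4 + 28*m^3 + 16*m^2 + 4*m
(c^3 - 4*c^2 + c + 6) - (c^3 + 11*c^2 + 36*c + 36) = -15*c^2 - 35*c - 30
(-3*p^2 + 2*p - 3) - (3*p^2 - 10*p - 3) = -6*p^2 + 12*p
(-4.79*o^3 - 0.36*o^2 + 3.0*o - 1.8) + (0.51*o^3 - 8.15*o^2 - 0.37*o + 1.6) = -4.28*o^3 - 8.51*o^2 + 2.63*o - 0.2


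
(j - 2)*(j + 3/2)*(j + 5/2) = j^3 + 2*j^2 - 17*j/4 - 15/2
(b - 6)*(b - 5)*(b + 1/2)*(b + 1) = b^4 - 19*b^3/2 + 14*b^2 + 79*b/2 + 15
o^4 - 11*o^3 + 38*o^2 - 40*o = o*(o - 5)*(o - 4)*(o - 2)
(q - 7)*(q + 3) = q^2 - 4*q - 21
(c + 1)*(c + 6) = c^2 + 7*c + 6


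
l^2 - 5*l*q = l*(l - 5*q)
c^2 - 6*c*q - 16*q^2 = (c - 8*q)*(c + 2*q)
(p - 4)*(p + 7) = p^2 + 3*p - 28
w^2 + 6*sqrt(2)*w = w*(w + 6*sqrt(2))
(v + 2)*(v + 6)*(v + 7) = v^3 + 15*v^2 + 68*v + 84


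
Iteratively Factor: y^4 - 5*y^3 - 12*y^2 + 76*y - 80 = (y + 4)*(y^3 - 9*y^2 + 24*y - 20) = (y - 2)*(y + 4)*(y^2 - 7*y + 10) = (y - 2)^2*(y + 4)*(y - 5)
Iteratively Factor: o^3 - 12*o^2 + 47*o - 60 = (o - 4)*(o^2 - 8*o + 15) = (o - 4)*(o - 3)*(o - 5)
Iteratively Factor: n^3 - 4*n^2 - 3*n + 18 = (n - 3)*(n^2 - n - 6) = (n - 3)*(n + 2)*(n - 3)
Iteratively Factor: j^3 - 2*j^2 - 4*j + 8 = (j - 2)*(j^2 - 4) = (j - 2)^2*(j + 2)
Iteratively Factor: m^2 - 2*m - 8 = (m + 2)*(m - 4)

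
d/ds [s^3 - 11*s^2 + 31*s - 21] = 3*s^2 - 22*s + 31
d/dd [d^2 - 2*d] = 2*d - 2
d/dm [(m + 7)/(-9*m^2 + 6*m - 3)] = (m^2 + 14*m - 5)/(9*m^4 - 12*m^3 + 10*m^2 - 4*m + 1)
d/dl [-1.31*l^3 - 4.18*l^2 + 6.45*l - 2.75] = -3.93*l^2 - 8.36*l + 6.45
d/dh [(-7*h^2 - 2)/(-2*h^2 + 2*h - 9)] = 2*(-7*h^2 + 59*h + 2)/(4*h^4 - 8*h^3 + 40*h^2 - 36*h + 81)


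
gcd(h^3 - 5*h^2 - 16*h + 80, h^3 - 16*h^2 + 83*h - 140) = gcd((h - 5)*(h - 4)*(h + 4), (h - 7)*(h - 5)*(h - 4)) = h^2 - 9*h + 20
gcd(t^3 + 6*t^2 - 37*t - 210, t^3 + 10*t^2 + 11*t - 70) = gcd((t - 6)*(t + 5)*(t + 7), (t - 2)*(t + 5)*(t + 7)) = t^2 + 12*t + 35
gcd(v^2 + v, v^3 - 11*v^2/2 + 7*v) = v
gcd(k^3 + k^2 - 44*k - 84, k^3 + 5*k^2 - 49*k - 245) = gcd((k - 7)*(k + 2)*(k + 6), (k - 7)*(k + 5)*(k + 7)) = k - 7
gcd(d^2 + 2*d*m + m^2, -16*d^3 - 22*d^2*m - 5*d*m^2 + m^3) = d + m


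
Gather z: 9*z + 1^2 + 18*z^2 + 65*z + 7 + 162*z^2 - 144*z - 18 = 180*z^2 - 70*z - 10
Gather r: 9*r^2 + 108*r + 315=9*r^2 + 108*r + 315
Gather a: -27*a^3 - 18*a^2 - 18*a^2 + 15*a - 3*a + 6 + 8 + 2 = -27*a^3 - 36*a^2 + 12*a + 16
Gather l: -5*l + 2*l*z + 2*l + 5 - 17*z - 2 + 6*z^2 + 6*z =l*(2*z - 3) + 6*z^2 - 11*z + 3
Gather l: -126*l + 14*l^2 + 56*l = 14*l^2 - 70*l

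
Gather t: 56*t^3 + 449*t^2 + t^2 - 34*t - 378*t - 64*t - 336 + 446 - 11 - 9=56*t^3 + 450*t^2 - 476*t + 90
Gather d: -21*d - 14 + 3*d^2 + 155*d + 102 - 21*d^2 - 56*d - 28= -18*d^2 + 78*d + 60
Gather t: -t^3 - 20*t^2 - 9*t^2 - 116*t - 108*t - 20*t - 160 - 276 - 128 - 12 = -t^3 - 29*t^2 - 244*t - 576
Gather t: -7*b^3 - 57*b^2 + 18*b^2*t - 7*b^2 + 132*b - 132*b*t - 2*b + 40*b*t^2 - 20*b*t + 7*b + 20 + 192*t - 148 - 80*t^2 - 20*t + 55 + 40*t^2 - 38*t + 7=-7*b^3 - 64*b^2 + 137*b + t^2*(40*b - 40) + t*(18*b^2 - 152*b + 134) - 66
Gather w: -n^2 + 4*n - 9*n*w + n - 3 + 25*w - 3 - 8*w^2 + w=-n^2 + 5*n - 8*w^2 + w*(26 - 9*n) - 6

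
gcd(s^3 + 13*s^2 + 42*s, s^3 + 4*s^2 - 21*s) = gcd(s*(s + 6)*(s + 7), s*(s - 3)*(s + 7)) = s^2 + 7*s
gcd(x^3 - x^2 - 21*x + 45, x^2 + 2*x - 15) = x^2 + 2*x - 15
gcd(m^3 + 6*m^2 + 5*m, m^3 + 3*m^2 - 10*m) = m^2 + 5*m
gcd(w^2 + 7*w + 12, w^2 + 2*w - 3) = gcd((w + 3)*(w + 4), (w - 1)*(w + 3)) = w + 3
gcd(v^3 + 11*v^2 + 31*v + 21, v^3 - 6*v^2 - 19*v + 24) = v + 3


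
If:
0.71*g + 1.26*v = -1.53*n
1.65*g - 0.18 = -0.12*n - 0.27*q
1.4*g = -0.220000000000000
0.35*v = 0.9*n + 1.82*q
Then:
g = -0.16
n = -5.68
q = 4.15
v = 6.98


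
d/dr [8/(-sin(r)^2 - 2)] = 32*sin(2*r)/(5 - cos(2*r))^2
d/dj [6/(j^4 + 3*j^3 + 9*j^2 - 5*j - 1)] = 6*(-4*j^3 - 9*j^2 - 18*j + 5)/(j^4 + 3*j^3 + 9*j^2 - 5*j - 1)^2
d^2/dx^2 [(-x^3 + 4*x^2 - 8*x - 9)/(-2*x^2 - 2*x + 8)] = (17*x^3 - 33*x^2 + 171*x + 13)/(x^6 + 3*x^5 - 9*x^4 - 23*x^3 + 36*x^2 + 48*x - 64)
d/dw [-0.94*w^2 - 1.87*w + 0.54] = -1.88*w - 1.87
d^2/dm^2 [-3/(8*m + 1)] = -384/(8*m + 1)^3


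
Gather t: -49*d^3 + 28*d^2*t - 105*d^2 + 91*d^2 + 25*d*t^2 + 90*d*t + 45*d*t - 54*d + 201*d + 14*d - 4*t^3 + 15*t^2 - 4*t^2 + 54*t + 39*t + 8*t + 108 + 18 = -49*d^3 - 14*d^2 + 161*d - 4*t^3 + t^2*(25*d + 11) + t*(28*d^2 + 135*d + 101) + 126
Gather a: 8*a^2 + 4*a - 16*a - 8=8*a^2 - 12*a - 8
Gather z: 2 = 2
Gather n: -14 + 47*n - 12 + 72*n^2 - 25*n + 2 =72*n^2 + 22*n - 24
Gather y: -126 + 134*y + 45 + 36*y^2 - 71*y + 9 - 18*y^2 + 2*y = 18*y^2 + 65*y - 72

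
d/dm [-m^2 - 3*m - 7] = -2*m - 3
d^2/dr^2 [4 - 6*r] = 0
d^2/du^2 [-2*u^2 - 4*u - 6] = -4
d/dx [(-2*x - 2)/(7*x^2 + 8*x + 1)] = 14/(49*x^2 + 14*x + 1)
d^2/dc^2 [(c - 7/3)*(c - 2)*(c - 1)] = 6*c - 32/3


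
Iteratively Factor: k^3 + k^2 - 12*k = (k - 3)*(k^2 + 4*k) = (k - 3)*(k + 4)*(k)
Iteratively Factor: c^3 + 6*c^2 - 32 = (c + 4)*(c^2 + 2*c - 8) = (c + 4)^2*(c - 2)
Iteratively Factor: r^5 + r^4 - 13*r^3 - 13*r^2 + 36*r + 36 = (r + 1)*(r^4 - 13*r^2 + 36) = (r + 1)*(r + 3)*(r^3 - 3*r^2 - 4*r + 12) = (r - 3)*(r + 1)*(r + 3)*(r^2 - 4) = (r - 3)*(r + 1)*(r + 2)*(r + 3)*(r - 2)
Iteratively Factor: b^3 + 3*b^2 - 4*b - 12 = (b - 2)*(b^2 + 5*b + 6) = (b - 2)*(b + 3)*(b + 2)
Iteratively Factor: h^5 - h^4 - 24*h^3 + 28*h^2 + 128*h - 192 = (h - 2)*(h^4 + h^3 - 22*h^2 - 16*h + 96) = (h - 2)*(h + 4)*(h^3 - 3*h^2 - 10*h + 24) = (h - 4)*(h - 2)*(h + 4)*(h^2 + h - 6) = (h - 4)*(h - 2)*(h + 3)*(h + 4)*(h - 2)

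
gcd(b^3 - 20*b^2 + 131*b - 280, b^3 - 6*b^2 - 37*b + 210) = b^2 - 12*b + 35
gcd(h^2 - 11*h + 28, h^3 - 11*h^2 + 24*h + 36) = 1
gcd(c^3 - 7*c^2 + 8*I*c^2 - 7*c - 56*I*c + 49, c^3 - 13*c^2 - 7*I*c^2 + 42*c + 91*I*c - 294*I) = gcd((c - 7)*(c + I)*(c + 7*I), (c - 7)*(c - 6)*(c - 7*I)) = c - 7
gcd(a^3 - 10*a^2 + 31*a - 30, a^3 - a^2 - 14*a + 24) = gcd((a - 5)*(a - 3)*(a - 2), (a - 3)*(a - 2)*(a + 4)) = a^2 - 5*a + 6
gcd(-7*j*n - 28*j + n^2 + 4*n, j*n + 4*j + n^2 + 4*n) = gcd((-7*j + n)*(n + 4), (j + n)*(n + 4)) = n + 4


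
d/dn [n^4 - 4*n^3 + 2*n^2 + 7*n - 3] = 4*n^3 - 12*n^2 + 4*n + 7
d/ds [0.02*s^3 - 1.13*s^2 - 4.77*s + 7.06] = 0.06*s^2 - 2.26*s - 4.77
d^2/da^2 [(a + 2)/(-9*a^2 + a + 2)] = 2*((a + 2)*(18*a - 1)^2 + (27*a + 17)*(-9*a^2 + a + 2))/(-9*a^2 + a + 2)^3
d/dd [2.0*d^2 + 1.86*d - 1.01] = 4.0*d + 1.86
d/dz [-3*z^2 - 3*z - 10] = -6*z - 3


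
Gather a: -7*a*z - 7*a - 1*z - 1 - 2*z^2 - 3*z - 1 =a*(-7*z - 7) - 2*z^2 - 4*z - 2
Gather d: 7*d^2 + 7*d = 7*d^2 + 7*d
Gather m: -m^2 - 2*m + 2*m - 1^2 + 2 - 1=-m^2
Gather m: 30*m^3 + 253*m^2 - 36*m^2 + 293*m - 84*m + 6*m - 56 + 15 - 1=30*m^3 + 217*m^2 + 215*m - 42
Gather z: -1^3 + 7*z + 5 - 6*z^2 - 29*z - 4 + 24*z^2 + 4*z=18*z^2 - 18*z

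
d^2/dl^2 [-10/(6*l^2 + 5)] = 120*(5 - 18*l^2)/(6*l^2 + 5)^3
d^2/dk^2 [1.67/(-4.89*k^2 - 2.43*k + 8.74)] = (79.866414*k^2 + 39.688218*k - 1.67*(9.78*k + 2.43)*(19.56*k + 4.86) - 142.746924)/(4.89*k^2 + 2.43*k - 8.74)^3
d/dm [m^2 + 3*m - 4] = 2*m + 3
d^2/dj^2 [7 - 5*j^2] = -10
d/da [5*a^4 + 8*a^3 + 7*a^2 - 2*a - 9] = 20*a^3 + 24*a^2 + 14*a - 2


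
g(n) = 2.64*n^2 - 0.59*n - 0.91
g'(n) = 5.28*n - 0.59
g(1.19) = 2.13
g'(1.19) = 5.69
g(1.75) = 6.14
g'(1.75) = 8.65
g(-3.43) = 32.17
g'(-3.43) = -18.70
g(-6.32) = 108.27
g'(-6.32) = -33.96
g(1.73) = 5.97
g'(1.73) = 8.54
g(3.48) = 29.01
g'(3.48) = 17.78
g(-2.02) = 11.05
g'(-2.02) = -11.26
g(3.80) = 34.97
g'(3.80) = 19.47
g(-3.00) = 24.62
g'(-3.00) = -16.43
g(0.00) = -0.91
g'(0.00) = -0.59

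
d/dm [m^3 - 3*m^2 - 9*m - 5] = 3*m^2 - 6*m - 9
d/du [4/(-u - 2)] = 4/(u + 2)^2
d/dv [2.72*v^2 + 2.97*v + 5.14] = 5.44*v + 2.97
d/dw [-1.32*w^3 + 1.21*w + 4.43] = 1.21 - 3.96*w^2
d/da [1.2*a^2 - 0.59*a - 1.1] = 2.4*a - 0.59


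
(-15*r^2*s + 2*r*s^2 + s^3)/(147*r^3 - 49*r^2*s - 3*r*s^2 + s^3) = s*(-5*r - s)/(49*r^2 - s^2)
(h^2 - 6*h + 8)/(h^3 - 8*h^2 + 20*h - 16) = 1/(h - 2)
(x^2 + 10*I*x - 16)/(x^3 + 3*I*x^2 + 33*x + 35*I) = (x^2 + 10*I*x - 16)/(x^3 + 3*I*x^2 + 33*x + 35*I)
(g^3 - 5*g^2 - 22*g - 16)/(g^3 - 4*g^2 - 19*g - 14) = (g - 8)/(g - 7)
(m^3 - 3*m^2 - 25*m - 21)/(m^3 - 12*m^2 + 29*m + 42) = (m + 3)/(m - 6)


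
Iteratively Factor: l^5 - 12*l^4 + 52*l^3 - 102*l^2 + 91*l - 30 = (l - 2)*(l^4 - 10*l^3 + 32*l^2 - 38*l + 15) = (l - 5)*(l - 2)*(l^3 - 5*l^2 + 7*l - 3) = (l - 5)*(l - 2)*(l - 1)*(l^2 - 4*l + 3) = (l - 5)*(l - 2)*(l - 1)^2*(l - 3)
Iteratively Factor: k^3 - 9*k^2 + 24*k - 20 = (k - 2)*(k^2 - 7*k + 10) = (k - 5)*(k - 2)*(k - 2)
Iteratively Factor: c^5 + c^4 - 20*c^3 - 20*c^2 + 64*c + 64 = (c + 2)*(c^4 - c^3 - 18*c^2 + 16*c + 32) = (c - 2)*(c + 2)*(c^3 + c^2 - 16*c - 16) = (c - 4)*(c - 2)*(c + 2)*(c^2 + 5*c + 4) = (c - 4)*(c - 2)*(c + 1)*(c + 2)*(c + 4)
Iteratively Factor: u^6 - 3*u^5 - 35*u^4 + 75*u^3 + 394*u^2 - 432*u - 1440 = (u + 4)*(u^5 - 7*u^4 - 7*u^3 + 103*u^2 - 18*u - 360) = (u + 2)*(u + 4)*(u^4 - 9*u^3 + 11*u^2 + 81*u - 180) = (u - 5)*(u + 2)*(u + 4)*(u^3 - 4*u^2 - 9*u + 36) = (u - 5)*(u - 4)*(u + 2)*(u + 4)*(u^2 - 9) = (u - 5)*(u - 4)*(u + 2)*(u + 3)*(u + 4)*(u - 3)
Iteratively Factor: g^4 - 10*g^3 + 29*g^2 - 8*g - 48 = (g - 3)*(g^3 - 7*g^2 + 8*g + 16) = (g - 4)*(g - 3)*(g^2 - 3*g - 4) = (g - 4)^2*(g - 3)*(g + 1)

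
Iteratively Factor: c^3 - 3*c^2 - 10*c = (c - 5)*(c^2 + 2*c) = (c - 5)*(c + 2)*(c)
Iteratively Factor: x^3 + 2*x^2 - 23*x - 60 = (x + 3)*(x^2 - x - 20) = (x + 3)*(x + 4)*(x - 5)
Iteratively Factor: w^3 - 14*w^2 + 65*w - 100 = (w - 5)*(w^2 - 9*w + 20) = (w - 5)^2*(w - 4)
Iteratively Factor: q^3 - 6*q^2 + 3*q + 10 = (q - 5)*(q^2 - q - 2) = (q - 5)*(q - 2)*(q + 1)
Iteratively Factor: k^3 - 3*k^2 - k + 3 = (k + 1)*(k^2 - 4*k + 3) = (k - 1)*(k + 1)*(k - 3)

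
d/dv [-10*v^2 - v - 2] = -20*v - 1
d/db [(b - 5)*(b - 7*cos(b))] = b + (b - 5)*(7*sin(b) + 1) - 7*cos(b)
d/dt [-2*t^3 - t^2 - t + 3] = -6*t^2 - 2*t - 1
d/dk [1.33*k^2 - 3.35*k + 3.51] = 2.66*k - 3.35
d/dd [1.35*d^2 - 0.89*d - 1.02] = 2.7*d - 0.89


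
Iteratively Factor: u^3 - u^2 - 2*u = (u)*(u^2 - u - 2) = u*(u - 2)*(u + 1)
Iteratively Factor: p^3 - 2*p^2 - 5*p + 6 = (p - 1)*(p^2 - p - 6) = (p - 1)*(p + 2)*(p - 3)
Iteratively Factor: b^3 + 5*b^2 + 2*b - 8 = (b - 1)*(b^2 + 6*b + 8) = (b - 1)*(b + 4)*(b + 2)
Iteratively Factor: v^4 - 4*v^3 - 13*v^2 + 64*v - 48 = (v - 1)*(v^3 - 3*v^2 - 16*v + 48) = (v - 4)*(v - 1)*(v^2 + v - 12) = (v - 4)*(v - 1)*(v + 4)*(v - 3)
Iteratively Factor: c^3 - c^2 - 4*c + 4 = (c - 2)*(c^2 + c - 2) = (c - 2)*(c + 2)*(c - 1)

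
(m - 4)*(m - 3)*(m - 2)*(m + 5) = m^4 - 4*m^3 - 19*m^2 + 106*m - 120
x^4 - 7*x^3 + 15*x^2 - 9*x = x*(x - 3)^2*(x - 1)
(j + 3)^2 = j^2 + 6*j + 9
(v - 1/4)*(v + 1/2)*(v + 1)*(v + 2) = v^4 + 13*v^3/4 + 21*v^2/8 + v/8 - 1/4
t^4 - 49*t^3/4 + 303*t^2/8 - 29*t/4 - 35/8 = (t - 7)*(t - 5)*(t - 1/2)*(t + 1/4)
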